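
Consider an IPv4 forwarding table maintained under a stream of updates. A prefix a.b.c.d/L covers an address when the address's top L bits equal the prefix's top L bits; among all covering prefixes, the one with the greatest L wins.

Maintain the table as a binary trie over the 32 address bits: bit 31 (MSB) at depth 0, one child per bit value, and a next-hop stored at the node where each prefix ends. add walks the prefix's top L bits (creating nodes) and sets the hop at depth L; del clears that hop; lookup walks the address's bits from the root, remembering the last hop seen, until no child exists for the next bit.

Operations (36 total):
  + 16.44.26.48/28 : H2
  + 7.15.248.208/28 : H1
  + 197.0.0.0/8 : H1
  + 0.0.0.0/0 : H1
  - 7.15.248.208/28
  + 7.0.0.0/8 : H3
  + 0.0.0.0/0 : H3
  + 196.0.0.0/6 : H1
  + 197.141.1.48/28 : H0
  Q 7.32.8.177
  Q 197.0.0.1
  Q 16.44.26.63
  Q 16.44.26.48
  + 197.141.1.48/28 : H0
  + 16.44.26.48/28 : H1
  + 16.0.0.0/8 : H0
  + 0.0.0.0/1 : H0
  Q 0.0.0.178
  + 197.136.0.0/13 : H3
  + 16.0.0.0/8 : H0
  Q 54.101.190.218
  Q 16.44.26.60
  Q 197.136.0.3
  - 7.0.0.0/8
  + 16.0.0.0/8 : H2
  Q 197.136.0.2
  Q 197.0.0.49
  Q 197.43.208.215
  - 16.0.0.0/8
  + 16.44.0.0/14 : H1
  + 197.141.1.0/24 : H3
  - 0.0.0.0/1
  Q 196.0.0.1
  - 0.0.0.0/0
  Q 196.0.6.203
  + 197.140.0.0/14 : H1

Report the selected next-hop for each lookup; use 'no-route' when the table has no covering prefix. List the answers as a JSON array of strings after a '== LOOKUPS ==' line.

Apply in order:
  add 16.44.26.48/28 -> H2 at depth 28
  add 7.15.248.208/28 -> H1 at depth 28
  add 197.0.0.0/8 -> H1 at depth 8
  add 0.0.0.0/0 -> H1 at depth 0
  - 7.15.248.208/28 clear@28
  add 7.0.0.0/8 -> H3 at depth 8
  add 0.0.0.0/0 -> H3 at depth 0
  add 196.0.0.0/6 -> H1 at depth 6
  add 197.141.1.48/28 -> H0 at depth 28
  ? 7.32.8.177  path d0:H3→d1:-→d2:-→d3:-→d4:-→d5:-→d6:-→d7:-→d8:H3→d9:-→d10:-  best=H3
  ? 197.0.0.1  path d0:H3→d1:-→d2:-→d3:-→d4:-→d5:-→d6:H1→d7:-→d8:H1  best=H1
  ? 16.44.26.63  path d0:H3→d1:-→d2:-→d3:-→d4:-→d5:-→d6:-→d7:-→d8:-→d9:-→d10:-→d11:-→d12:-→d13:-→d14:-→d15:-→d16:-→d17:-→d18:-→d19:-→d20:-→d21:-→d22:-→d23:-→d24:-→d25:-→d26:-→d27:-→d28:H2  best=H2
  ? 16.44.26.48  path d0:H3→d1:-→d2:-→d3:-→d4:-→d5:-→d6:-→d7:-→d8:-→d9:-→d10:-→d11:-→d12:-→d13:-→d14:-→d15:-→d16:-→d17:-→d18:-→d19:-→d20:-→d21:-→d22:-→d23:-→d24:-→d25:-→d26:-→d27:-→d28:H2  best=H2
  add 197.141.1.48/28 -> H0 at depth 28
  add 16.44.26.48/28 -> H1 at depth 28
  add 16.0.0.0/8 -> H0 at depth 8
  add 0.0.0.0/1 -> H0 at depth 1
  ? 0.0.0.178  path d0:H3→d1:H0→d2:-→d3:-→d4:-→d5:-  best=H0
  add 197.136.0.0/13 -> H3 at depth 13
  add 16.0.0.0/8 -> H0 at depth 8
  ? 54.101.190.218  path d0:H3→d1:H0→d2:-  best=H0
  ? 16.44.26.60  path d0:H3→d1:H0→d2:-→d3:-→d4:-→d5:-→d6:-→d7:-→d8:H0→d9:-→d10:-→d11:-→d12:-→d13:-→d14:-→d15:-→d16:-→d17:-→d18:-→d19:-→d20:-→d21:-→d22:-→d23:-→d24:-→d25:-→d26:-→d27:-→d28:H1  best=H1
  ? 197.136.0.3  path d0:H3→d1:-→d2:-→d3:-→d4:-→d5:-→d6:H1→d7:-→d8:H1→d9:-→d10:-→d11:-→d12:-→d13:H3  best=H3
  - 7.0.0.0/8 clear@8
  add 16.0.0.0/8 -> H2 at depth 8
  ? 197.136.0.2  path d0:H3→d1:-→d2:-→d3:-→d4:-→d5:-→d6:H1→d7:-→d8:H1→d9:-→d10:-→d11:-→d12:-→d13:H3  best=H3
  ? 197.0.0.49  path d0:H3→d1:-→d2:-→d3:-→d4:-→d5:-→d6:H1→d7:-→d8:H1  best=H1
  ? 197.43.208.215  path d0:H3→d1:-→d2:-→d3:-→d4:-→d5:-→d6:H1→d7:-→d8:H1  best=H1
  - 16.0.0.0/8 clear@8
  add 16.44.0.0/14 -> H1 at depth 14
  add 197.141.1.0/24 -> H3 at depth 24
  - 0.0.0.0/1 clear@1
  ? 196.0.0.1  path d0:H3→d1:-→d2:-→d3:-→d4:-→d5:-→d6:H1→d7:-  best=H1
  - 0.0.0.0/0 clear@0
  ? 196.0.6.203  path d0:-→d1:-→d2:-→d3:-→d4:-→d5:-→d6:H1→d7:-  best=H1
  add 197.140.0.0/14 -> H1 at depth 14

== LOOKUPS ==
["H3","H1","H2","H2","H0","H0","H1","H3","H3","H1","H1","H1","H1"]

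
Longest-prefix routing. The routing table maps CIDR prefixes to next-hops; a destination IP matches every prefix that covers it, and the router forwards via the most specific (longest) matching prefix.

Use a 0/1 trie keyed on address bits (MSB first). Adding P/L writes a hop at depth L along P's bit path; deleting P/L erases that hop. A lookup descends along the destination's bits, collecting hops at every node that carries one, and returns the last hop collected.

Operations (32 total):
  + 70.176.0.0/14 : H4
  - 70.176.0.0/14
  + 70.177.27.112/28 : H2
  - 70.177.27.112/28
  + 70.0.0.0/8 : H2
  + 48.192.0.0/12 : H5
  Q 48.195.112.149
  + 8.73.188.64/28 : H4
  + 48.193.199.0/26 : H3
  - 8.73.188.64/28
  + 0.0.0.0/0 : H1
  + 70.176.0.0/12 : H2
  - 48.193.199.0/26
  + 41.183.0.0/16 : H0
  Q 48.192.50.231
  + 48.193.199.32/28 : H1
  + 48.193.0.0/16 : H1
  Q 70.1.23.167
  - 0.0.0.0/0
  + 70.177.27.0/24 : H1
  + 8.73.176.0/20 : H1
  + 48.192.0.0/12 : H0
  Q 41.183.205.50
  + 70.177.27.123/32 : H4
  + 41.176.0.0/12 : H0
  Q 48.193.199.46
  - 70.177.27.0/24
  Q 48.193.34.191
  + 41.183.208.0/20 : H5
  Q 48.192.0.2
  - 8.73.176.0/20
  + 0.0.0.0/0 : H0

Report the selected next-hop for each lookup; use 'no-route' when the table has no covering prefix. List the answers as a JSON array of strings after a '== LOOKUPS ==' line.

Process each operation:
  + 70.176.0.0/14 (H4) depth=14
  del 70.176.0.0/14 (clear depth 14)
  + 70.177.27.112/28 (H2) depth=28
  del 70.177.27.112/28 (clear depth 28)
  + 70.0.0.0/8 (H2) depth=8
  + 48.192.0.0/12 (H5) depth=12
  lookup 48.195.112.149: bits 001100001100 walk d0:-→d1:-→d2:-→d3:-→d4:-→d5:-→d6:-→d7:-→d8:-→d9:-→d10:-→d11:-→d12:H5 -> H5
  + 8.73.188.64/28 (H4) depth=28
  + 48.193.199.0/26 (H3) depth=26
  del 8.73.188.64/28 (clear depth 28)
  + 0.0.0.0/0 (H1) depth=0
  + 70.176.0.0/12 (H2) depth=12
  del 48.193.199.0/26 (clear depth 26)
  + 41.183.0.0/16 (H0) depth=16
  lookup 48.192.50.231: bits 001100001100000 walk d0:H1→d1:-→d2:-→d3:-→d4:-→d5:-→d6:-→d7:-→d8:-→d9:-→d10:-→d11:-→d12:H5→d13:-→d14:-→d15:- -> H5
  + 48.193.199.32/28 (H1) depth=28
  + 48.193.0.0/16 (H1) depth=16
  lookup 70.1.23.167: bits 01000110 walk d0:H1→d1:-→d2:-→d3:-→d4:-→d5:-→d6:-→d7:-→d8:H2 -> H2
  del 0.0.0.0/0 (clear depth 0)
  + 70.177.27.0/24 (H1) depth=24
  + 8.73.176.0/20 (H1) depth=20
  + 48.192.0.0/12 (H0) depth=12
  lookup 41.183.205.50: bits 0010100110110111 walk d0:-→d1:-→d2:-→d3:-→d4:-→d5:-→d6:-→d7:-→d8:-→d9:-→d10:-→d11:-→d12:-→d13:-→d14:-→d15:-→d16:H0 -> H0
  + 70.177.27.123/32 (H4) depth=32
  + 41.176.0.0/12 (H0) depth=12
  lookup 48.193.199.46: bits 0011000011000001110001110010 walk d0:-→d1:-→d2:-→d3:-→d4:-→d5:-→d6:-→d7:-→d8:-→d9:-→d10:-→d11:-→d12:H0→d13:-→d14:-→d15:-→d16:H1→d17:-→d18:-→d19:-→d20:-→d21:-→d22:-→d23:-→d24:-→d25:-→d26:-→d27:-→d28:H1 -> H1
  del 70.177.27.0/24 (clear depth 24)
  lookup 48.193.34.191: bits 0011000011000001 walk d0:-→d1:-→d2:-→d3:-→d4:-→d5:-→d6:-→d7:-→d8:-→d9:-→d10:-→d11:-→d12:H0→d13:-→d14:-→d15:-→d16:H1 -> H1
  + 41.183.208.0/20 (H5) depth=20
  lookup 48.192.0.2: bits 001100001100000 walk d0:-→d1:-→d2:-→d3:-→d4:-→d5:-→d6:-→d7:-→d8:-→d9:-→d10:-→d11:-→d12:H0→d13:-→d14:-→d15:- -> H0
  del 8.73.176.0/20 (clear depth 20)
  + 0.0.0.0/0 (H0) depth=0

== LOOKUPS ==
["H5","H5","H2","H0","H1","H1","H0"]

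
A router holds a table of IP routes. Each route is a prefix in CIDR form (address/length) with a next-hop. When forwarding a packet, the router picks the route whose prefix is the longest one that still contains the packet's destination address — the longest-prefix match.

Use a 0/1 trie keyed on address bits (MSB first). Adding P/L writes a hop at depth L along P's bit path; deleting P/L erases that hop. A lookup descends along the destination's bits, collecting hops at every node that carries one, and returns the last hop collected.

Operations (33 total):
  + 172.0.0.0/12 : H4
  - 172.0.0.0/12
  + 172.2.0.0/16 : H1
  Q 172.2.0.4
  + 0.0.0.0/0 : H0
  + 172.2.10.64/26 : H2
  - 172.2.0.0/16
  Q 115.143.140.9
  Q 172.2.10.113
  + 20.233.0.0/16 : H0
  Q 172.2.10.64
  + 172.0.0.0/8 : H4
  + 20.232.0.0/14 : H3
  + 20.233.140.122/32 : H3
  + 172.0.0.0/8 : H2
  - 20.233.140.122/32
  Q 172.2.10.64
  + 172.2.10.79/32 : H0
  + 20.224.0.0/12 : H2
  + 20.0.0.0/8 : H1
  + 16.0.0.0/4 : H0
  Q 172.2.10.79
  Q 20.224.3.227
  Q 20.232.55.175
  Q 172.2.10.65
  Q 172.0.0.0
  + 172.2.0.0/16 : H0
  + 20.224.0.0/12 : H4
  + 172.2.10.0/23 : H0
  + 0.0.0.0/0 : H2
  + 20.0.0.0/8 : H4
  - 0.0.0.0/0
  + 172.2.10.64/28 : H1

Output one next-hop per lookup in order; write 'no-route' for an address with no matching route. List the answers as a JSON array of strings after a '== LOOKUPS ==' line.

Process each operation:
  + 172.0.0.0/12 (H4) depth=12
  del 172.0.0.0/12 (clear depth 12)
  + 172.2.0.0/16 (H1) depth=16
  Q 172.2.0.4: descend 1010110000000010 ; hops seen [H1] ; pick H1
  + 0.0.0.0/0 (H0) depth=0
  + 172.2.10.64/26 (H2) depth=26
  del 172.2.0.0/16 (clear depth 16)
  Q 115.143.140.9: descend ε ; hops seen [H0] ; pick H0
  Q 172.2.10.113: descend 10101100000000100000101001 ; hops seen [H0,H2] ; pick H2
  + 20.233.0.0/16 (H0) depth=16
  Q 172.2.10.64: descend 10101100000000100000101001 ; hops seen [H0,H2] ; pick H2
  + 172.0.0.0/8 (H4) depth=8
  + 20.232.0.0/14 (H3) depth=14
  + 20.233.140.122/32 (H3) depth=32
  + 172.0.0.0/8 (H2) depth=8
  del 20.233.140.122/32 (clear depth 32)
  Q 172.2.10.64: descend 10101100000000100000101001 ; hops seen [H0,H2,H2] ; pick H2
  + 172.2.10.79/32 (H0) depth=32
  + 20.224.0.0/12 (H2) depth=12
  + 20.0.0.0/8 (H1) depth=8
  + 16.0.0.0/4 (H0) depth=4
  Q 172.2.10.79: descend 10101100000000100000101001001111 ; hops seen [H0,H2,H2,H0] ; pick H0
  Q 20.224.3.227: descend 000101001110 ; hops seen [H0,H0,H1,H2] ; pick H2
  Q 20.232.55.175: descend 000101001110100 ; hops seen [H0,H0,H1,H2,H3] ; pick H3
  Q 172.2.10.65: descend 1010110000000010000010100100 ; hops seen [H0,H2,H2] ; pick H2
  Q 172.0.0.0: descend 10101100000000 ; hops seen [H0,H2] ; pick H2
  + 172.2.0.0/16 (H0) depth=16
  + 20.224.0.0/12 (H4) depth=12
  + 172.2.10.0/23 (H0) depth=23
  + 0.0.0.0/0 (H2) depth=0
  + 20.0.0.0/8 (H4) depth=8
  del 0.0.0.0/0 (clear depth 0)
  + 172.2.10.64/28 (H1) depth=28

== LOOKUPS ==
["H1","H0","H2","H2","H2","H0","H2","H3","H2","H2"]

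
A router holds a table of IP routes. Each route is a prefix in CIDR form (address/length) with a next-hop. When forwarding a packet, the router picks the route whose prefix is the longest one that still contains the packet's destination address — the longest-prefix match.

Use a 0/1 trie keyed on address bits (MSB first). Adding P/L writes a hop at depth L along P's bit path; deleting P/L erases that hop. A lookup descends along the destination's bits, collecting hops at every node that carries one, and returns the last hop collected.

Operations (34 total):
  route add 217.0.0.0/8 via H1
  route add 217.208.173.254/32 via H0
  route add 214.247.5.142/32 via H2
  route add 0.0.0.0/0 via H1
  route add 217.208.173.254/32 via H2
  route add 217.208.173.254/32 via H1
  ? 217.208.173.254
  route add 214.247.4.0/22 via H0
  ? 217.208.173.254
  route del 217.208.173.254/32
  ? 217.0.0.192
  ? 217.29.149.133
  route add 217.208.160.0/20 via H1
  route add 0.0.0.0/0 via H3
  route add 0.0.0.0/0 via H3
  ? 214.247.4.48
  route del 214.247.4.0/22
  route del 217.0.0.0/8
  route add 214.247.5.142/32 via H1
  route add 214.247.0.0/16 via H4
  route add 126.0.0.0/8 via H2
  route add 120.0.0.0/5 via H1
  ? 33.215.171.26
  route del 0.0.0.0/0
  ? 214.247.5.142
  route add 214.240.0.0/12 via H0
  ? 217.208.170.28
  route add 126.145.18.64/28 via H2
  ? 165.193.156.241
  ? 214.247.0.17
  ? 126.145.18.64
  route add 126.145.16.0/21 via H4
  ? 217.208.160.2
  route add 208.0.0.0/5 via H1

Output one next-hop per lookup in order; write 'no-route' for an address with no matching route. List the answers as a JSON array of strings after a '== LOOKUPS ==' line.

Trace:
  add 217.0.0.0/8 -> H1 at depth 8
  add 217.208.173.254/32 -> H0 at depth 32
  add 214.247.5.142/32 -> H2 at depth 32
  add 0.0.0.0/0 -> H1 at depth 0
  add 217.208.173.254/32 -> H2 at depth 32
  add 217.208.173.254/32 -> H1 at depth 32
  ? 217.208.173.254  path d0:H1→d1:-→d2:-→d3:-→d4:-→d5:-→d6:-→d7:-→d8:H1→d9:-→d10:-→d11:-→d12:-→d13:-→d14:-→d15:-→d16:-→d17:-→d18:-→d19:-→d20:-→d21:-→d22:-→d23:-→d24:-→d25:-→d26:-→d27:-→d28:-→d29:-→d30:-→d31:-→d32:H1  best=H1
  add 214.247.4.0/22 -> H0 at depth 22
  ? 217.208.173.254  path d0:H1→d1:-→d2:-→d3:-→d4:-→d5:-→d6:-→d7:-→d8:H1→d9:-→d10:-→d11:-→d12:-→d13:-→d14:-→d15:-→d16:-→d17:-→d18:-→d19:-→d20:-→d21:-→d22:-→d23:-→d24:-→d25:-→d26:-→d27:-→d28:-→d29:-→d30:-→d31:-→d32:H1  best=H1
  del 217.208.173.254/32 (clear depth 32)
  ? 217.0.0.192  path d0:H1→d1:-→d2:-→d3:-→d4:-→d5:-→d6:-→d7:-→d8:H1  best=H1
  ? 217.29.149.133  path d0:H1→d1:-→d2:-→d3:-→d4:-→d5:-→d6:-→d7:-→d8:H1  best=H1
  add 217.208.160.0/20 -> H1 at depth 20
  add 0.0.0.0/0 -> H3 at depth 0
  add 0.0.0.0/0 -> H3 at depth 0
  ? 214.247.4.48  path d0:H3→d1:-→d2:-→d3:-→d4:-→d5:-→d6:-→d7:-→d8:-→d9:-→d10:-→d11:-→d12:-→d13:-→d14:-→d15:-→d16:-→d17:-→d18:-→d19:-→d20:-→d21:-→d22:H0→d23:-  best=H0
  del 214.247.4.0/22 (clear depth 22)
  del 217.0.0.0/8 (clear depth 8)
  add 214.247.5.142/32 -> H1 at depth 32
  add 214.247.0.0/16 -> H4 at depth 16
  add 126.0.0.0/8 -> H2 at depth 8
  add 120.0.0.0/5 -> H1 at depth 5
  ? 33.215.171.26  path d0:H3→d1:-  best=H3
  del 0.0.0.0/0 (clear depth 0)
  ? 214.247.5.142  path d0:-→d1:-→d2:-→d3:-→d4:-→d5:-→d6:-→d7:-→d8:-→d9:-→d10:-→d11:-→d12:-→d13:-→d14:-→d15:-→d16:H4→d17:-→d18:-→d19:-→d20:-→d21:-→d22:-→d23:-→d24:-→d25:-→d26:-→d27:-→d28:-→d29:-→d30:-→d31:-→d32:H1  best=H1
  add 214.240.0.0/12 -> H0 at depth 12
  ? 217.208.170.28  path d0:-→d1:-→d2:-→d3:-→d4:-→d5:-→d6:-→d7:-→d8:-→d9:-→d10:-→d11:-→d12:-→d13:-→d14:-→d15:-→d16:-→d17:-→d18:-→d19:-→d20:H1→d21:-  best=H1
  add 126.145.18.64/28 -> H2 at depth 28
  ? 165.193.156.241  path d0:-→d1:-  best=no-route
  ? 214.247.0.17  path d0:-→d1:-→d2:-→d3:-→d4:-→d5:-→d6:-→d7:-→d8:-→d9:-→d10:-→d11:-→d12:H0→d13:-→d14:-→d15:-→d16:H4→d17:-→d18:-→d19:-→d20:-→d21:-  best=H4
  ? 126.145.18.64  path d0:-→d1:-→d2:-→d3:-→d4:-→d5:H1→d6:-→d7:-→d8:H2→d9:-→d10:-→d11:-→d12:-→d13:-→d14:-→d15:-→d16:-→d17:-→d18:-→d19:-→d20:-→d21:-→d22:-→d23:-→d24:-→d25:-→d26:-→d27:-→d28:H2  best=H2
  add 126.145.16.0/21 -> H4 at depth 21
  ? 217.208.160.2  path d0:-→d1:-→d2:-→d3:-→d4:-→d5:-→d6:-→d7:-→d8:-→d9:-→d10:-→d11:-→d12:-→d13:-→d14:-→d15:-→d16:-→d17:-→d18:-→d19:-→d20:H1  best=H1
  add 208.0.0.0/5 -> H1 at depth 5

== LOOKUPS ==
["H1","H1","H1","H1","H0","H3","H1","H1","no-route","H4","H2","H1"]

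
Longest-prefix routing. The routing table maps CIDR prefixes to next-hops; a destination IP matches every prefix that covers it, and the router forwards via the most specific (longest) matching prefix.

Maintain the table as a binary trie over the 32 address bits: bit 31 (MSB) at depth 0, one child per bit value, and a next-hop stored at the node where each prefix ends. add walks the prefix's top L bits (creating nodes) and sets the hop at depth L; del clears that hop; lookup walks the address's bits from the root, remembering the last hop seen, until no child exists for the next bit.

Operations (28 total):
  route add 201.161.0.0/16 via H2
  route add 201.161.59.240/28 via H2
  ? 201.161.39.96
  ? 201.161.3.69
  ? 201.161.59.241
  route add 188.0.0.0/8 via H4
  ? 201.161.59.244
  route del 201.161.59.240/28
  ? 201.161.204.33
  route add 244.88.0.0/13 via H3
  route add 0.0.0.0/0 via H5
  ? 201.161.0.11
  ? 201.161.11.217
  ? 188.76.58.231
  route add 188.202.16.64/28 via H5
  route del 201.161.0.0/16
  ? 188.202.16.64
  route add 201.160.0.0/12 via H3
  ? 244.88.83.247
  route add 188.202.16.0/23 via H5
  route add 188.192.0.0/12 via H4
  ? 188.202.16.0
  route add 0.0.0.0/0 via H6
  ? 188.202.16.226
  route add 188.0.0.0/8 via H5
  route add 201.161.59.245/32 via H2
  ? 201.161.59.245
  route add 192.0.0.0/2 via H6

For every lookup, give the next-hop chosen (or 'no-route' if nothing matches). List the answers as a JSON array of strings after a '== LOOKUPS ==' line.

Apply in order:
  + 201.161.0.0/16 (H2) depth=16
  + 201.161.59.240/28 (H2) depth=28
  ? 201.161.39.96  path d0:-→d1:-→d2:-→d3:-→d4:-→d5:-→d6:-→d7:-→d8:-→d9:-→d10:-→d11:-→d12:-→d13:-→d14:-→d15:-→d16:H2→d17:-→d18:-→d19:-  best=H2
  ? 201.161.3.69  path d0:-→d1:-→d2:-→d3:-→d4:-→d5:-→d6:-→d7:-→d8:-→d9:-→d10:-→d11:-→d12:-→d13:-→d14:-→d15:-→d16:H2→d17:-→d18:-  best=H2
  ? 201.161.59.241  path d0:-→d1:-→d2:-→d3:-→d4:-→d5:-→d6:-→d7:-→d8:-→d9:-→d10:-→d11:-→d12:-→d13:-→d14:-→d15:-→d16:H2→d17:-→d18:-→d19:-→d20:-→d21:-→d22:-→d23:-→d24:-→d25:-→d26:-→d27:-→d28:H2  best=H2
  + 188.0.0.0/8 (H4) depth=8
  ? 201.161.59.244  path d0:-→d1:-→d2:-→d3:-→d4:-→d5:-→d6:-→d7:-→d8:-→d9:-→d10:-→d11:-→d12:-→d13:-→d14:-→d15:-→d16:H2→d17:-→d18:-→d19:-→d20:-→d21:-→d22:-→d23:-→d24:-→d25:-→d26:-→d27:-→d28:H2  best=H2
  del 201.161.59.240/28 (clear depth 28)
  ? 201.161.204.33  path d0:-→d1:-→d2:-→d3:-→d4:-→d5:-→d6:-→d7:-→d8:-→d9:-→d10:-→d11:-→d12:-→d13:-→d14:-→d15:-→d16:H2  best=H2
  + 244.88.0.0/13 (H3) depth=13
  + 0.0.0.0/0 (H5) depth=0
  ? 201.161.0.11  path d0:H5→d1:-→d2:-→d3:-→d4:-→d5:-→d6:-→d7:-→d8:-→d9:-→d10:-→d11:-→d12:-→d13:-→d14:-→d15:-→d16:H2→d17:-→d18:-  best=H2
  ? 201.161.11.217  path d0:H5→d1:-→d2:-→d3:-→d4:-→d5:-→d6:-→d7:-→d8:-→d9:-→d10:-→d11:-→d12:-→d13:-→d14:-→d15:-→d16:H2→d17:-→d18:-  best=H2
  ? 188.76.58.231  path d0:H5→d1:-→d2:-→d3:-→d4:-→d5:-→d6:-→d7:-→d8:H4  best=H4
  + 188.202.16.64/28 (H5) depth=28
  del 201.161.0.0/16 (clear depth 16)
  ? 188.202.16.64  path d0:H5→d1:-→d2:-→d3:-→d4:-→d5:-→d6:-→d7:-→d8:H4→d9:-→d10:-→d11:-→d12:-→d13:-→d14:-→d15:-→d16:-→d17:-→d18:-→d19:-→d20:-→d21:-→d22:-→d23:-→d24:-→d25:-→d26:-→d27:-→d28:H5  best=H5
  + 201.160.0.0/12 (H3) depth=12
  ? 244.88.83.247  path d0:H5→d1:-→d2:-→d3:-→d4:-→d5:-→d6:-→d7:-→d8:-→d9:-→d10:-→d11:-→d12:-→d13:H3  best=H3
  + 188.202.16.0/23 (H5) depth=23
  + 188.192.0.0/12 (H4) depth=12
  ? 188.202.16.0  path d0:H5→d1:-→d2:-→d3:-→d4:-→d5:-→d6:-→d7:-→d8:H4→d9:-→d10:-→d11:-→d12:H4→d13:-→d14:-→d15:-→d16:-→d17:-→d18:-→d19:-→d20:-→d21:-→d22:-→d23:H5→d24:-→d25:-  best=H5
  + 0.0.0.0/0 (H6) depth=0
  ? 188.202.16.226  path d0:H6→d1:-→d2:-→d3:-→d4:-→d5:-→d6:-→d7:-→d8:H4→d9:-→d10:-→d11:-→d12:H4→d13:-→d14:-→d15:-→d16:-→d17:-→d18:-→d19:-→d20:-→d21:-→d22:-→d23:H5→d24:-  best=H5
  + 188.0.0.0/8 (H5) depth=8
  + 201.161.59.245/32 (H2) depth=32
  ? 201.161.59.245  path d0:H6→d1:-→d2:-→d3:-→d4:-→d5:-→d6:-→d7:-→d8:-→d9:-→d10:-→d11:-→d12:H3→d13:-→d14:-→d15:-→d16:-→d17:-→d18:-→d19:-→d20:-→d21:-→d22:-→d23:-→d24:-→d25:-→d26:-→d27:-→d28:-→d29:-→d30:-→d31:-→d32:H2  best=H2
  + 192.0.0.0/2 (H6) depth=2

== LOOKUPS ==
["H2","H2","H2","H2","H2","H2","H2","H4","H5","H3","H5","H5","H2"]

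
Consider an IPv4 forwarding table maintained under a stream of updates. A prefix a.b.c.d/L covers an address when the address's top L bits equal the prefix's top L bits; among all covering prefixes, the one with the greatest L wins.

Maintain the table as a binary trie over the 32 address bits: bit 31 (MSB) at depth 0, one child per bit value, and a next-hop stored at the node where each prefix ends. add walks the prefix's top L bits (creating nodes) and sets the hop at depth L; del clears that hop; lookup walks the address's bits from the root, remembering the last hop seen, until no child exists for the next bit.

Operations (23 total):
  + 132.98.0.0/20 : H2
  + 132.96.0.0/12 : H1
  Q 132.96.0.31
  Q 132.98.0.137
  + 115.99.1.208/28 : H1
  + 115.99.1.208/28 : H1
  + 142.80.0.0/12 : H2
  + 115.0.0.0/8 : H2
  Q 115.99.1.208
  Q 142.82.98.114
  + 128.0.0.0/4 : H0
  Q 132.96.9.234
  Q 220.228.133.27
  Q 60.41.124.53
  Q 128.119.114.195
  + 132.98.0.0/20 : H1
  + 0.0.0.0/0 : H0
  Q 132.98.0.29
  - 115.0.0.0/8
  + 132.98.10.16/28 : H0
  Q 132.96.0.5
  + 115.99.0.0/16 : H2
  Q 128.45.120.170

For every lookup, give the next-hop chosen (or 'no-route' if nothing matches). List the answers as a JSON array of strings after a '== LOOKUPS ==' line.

Process each operation:
  add 132.98.0.0/20 -> H2 at depth 20
  add 132.96.0.0/12 -> H1 at depth 12
  ? 132.96.0.31  path d0:-→d1:-→d2:-→d3:-→d4:-→d5:-→d6:-→d7:-→d8:-→d9:-→d10:-→d11:-→d12:H1→d13:-→d14:-  best=H1
  ? 132.98.0.137  path d0:-→d1:-→d2:-→d3:-→d4:-→d5:-→d6:-→d7:-→d8:-→d9:-→d10:-→d11:-→d12:H1→d13:-→d14:-→d15:-→d16:-→d17:-→d18:-→d19:-→d20:H2  best=H2
  add 115.99.1.208/28 -> H1 at depth 28
  add 115.99.1.208/28 -> H1 at depth 28
  add 142.80.0.0/12 -> H2 at depth 12
  add 115.0.0.0/8 -> H2 at depth 8
  ? 115.99.1.208  path d0:-→d1:-→d2:-→d3:-→d4:-→d5:-→d6:-→d7:-→d8:H2→d9:-→d10:-→d11:-→d12:-→d13:-→d14:-→d15:-→d16:-→d17:-→d18:-→d19:-→d20:-→d21:-→d22:-→d23:-→d24:-→d25:-→d26:-→d27:-→d28:H1  best=H1
  ? 142.82.98.114  path d0:-→d1:-→d2:-→d3:-→d4:-→d5:-→d6:-→d7:-→d8:-→d9:-→d10:-→d11:-→d12:H2  best=H2
  add 128.0.0.0/4 -> H0 at depth 4
  ? 132.96.9.234  path d0:-→d1:-→d2:-→d3:-→d4:H0→d5:-→d6:-→d7:-→d8:-→d9:-→d10:-→d11:-→d12:H1→d13:-→d14:-  best=H1
  ? 220.228.133.27  path d0:-→d1:-  best=no-route
  ? 60.41.124.53  path d0:-→d1:-  best=no-route
  ? 128.119.114.195  path d0:-→d1:-→d2:-→d3:-→d4:H0→d5:-  best=H0
  add 132.98.0.0/20 -> H1 at depth 20
  add 0.0.0.0/0 -> H0 at depth 0
  ? 132.98.0.29  path d0:H0→d1:-→d2:-→d3:-→d4:H0→d5:-→d6:-→d7:-→d8:-→d9:-→d10:-→d11:-→d12:H1→d13:-→d14:-→d15:-→d16:-→d17:-→d18:-→d19:-→d20:H1  best=H1
  - 115.0.0.0/8 clear@8
  add 132.98.10.16/28 -> H0 at depth 28
  ? 132.96.0.5  path d0:H0→d1:-→d2:-→d3:-→d4:H0→d5:-→d6:-→d7:-→d8:-→d9:-→d10:-→d11:-→d12:H1→d13:-→d14:-  best=H1
  add 115.99.0.0/16 -> H2 at depth 16
  ? 128.45.120.170  path d0:H0→d1:-→d2:-→d3:-→d4:H0→d5:-  best=H0

== LOOKUPS ==
["H1","H2","H1","H2","H1","no-route","no-route","H0","H1","H1","H0"]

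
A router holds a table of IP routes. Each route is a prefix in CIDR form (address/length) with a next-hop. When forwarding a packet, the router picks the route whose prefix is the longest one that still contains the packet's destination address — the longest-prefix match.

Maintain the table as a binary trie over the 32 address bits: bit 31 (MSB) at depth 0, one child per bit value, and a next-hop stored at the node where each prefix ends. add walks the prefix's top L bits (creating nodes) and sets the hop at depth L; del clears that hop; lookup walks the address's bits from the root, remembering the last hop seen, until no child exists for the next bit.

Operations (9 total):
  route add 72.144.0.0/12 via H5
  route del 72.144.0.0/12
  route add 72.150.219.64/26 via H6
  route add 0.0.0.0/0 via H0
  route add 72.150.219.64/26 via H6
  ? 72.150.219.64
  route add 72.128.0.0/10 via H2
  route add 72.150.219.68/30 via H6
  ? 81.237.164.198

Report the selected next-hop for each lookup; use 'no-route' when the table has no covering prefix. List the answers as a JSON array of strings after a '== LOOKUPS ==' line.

Apply in order:
  add 72.144.0.0/12 -> H5 at depth 12
  del 72.144.0.0/12 (clear depth 12)
  add 72.150.219.64/26 -> H6 at depth 26
  add 0.0.0.0/0 -> H0 at depth 0
  add 72.150.219.64/26 -> H6 at depth 26
  Q 72.150.219.64: descend 01001000100101101101101101 ; hops seen [H0,H6] ; pick H6
  add 72.128.0.0/10 -> H2 at depth 10
  add 72.150.219.68/30 -> H6 at depth 30
  Q 81.237.164.198: descend 010 ; hops seen [H0] ; pick H0

== LOOKUPS ==
["H6","H0"]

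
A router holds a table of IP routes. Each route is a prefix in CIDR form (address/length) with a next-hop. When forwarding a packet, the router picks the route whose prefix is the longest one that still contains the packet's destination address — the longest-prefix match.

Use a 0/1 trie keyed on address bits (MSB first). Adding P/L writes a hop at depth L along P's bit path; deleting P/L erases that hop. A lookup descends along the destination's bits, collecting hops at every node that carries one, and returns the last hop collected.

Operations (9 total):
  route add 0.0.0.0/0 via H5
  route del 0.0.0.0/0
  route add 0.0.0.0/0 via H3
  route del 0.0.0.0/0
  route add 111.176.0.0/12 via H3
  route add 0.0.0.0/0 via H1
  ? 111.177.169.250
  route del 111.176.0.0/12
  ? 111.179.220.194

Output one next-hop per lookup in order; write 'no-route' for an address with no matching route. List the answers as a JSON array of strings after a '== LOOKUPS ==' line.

Apply in order:
  + 0.0.0.0/0 (H5) depth=0
  - 0.0.0.0/0 clear@0
  + 0.0.0.0/0 (H3) depth=0
  - 0.0.0.0/0 clear@0
  + 111.176.0.0/12 (H3) depth=12
  + 0.0.0.0/0 (H1) depth=0
  ? 111.177.169.250  path d0:H1→d1:-→d2:-→d3:-→d4:-→d5:-→d6:-→d7:-→d8:-→d9:-→d10:-→d11:-→d12:H3  best=H3
  - 111.176.0.0/12 clear@12
  ? 111.179.220.194  path d0:H1→d1:-→d2:-→d3:-→d4:-→d5:-→d6:-→d7:-→d8:-→d9:-→d10:-→d11:-→d12:-  best=H1

== LOOKUPS ==
["H3","H1"]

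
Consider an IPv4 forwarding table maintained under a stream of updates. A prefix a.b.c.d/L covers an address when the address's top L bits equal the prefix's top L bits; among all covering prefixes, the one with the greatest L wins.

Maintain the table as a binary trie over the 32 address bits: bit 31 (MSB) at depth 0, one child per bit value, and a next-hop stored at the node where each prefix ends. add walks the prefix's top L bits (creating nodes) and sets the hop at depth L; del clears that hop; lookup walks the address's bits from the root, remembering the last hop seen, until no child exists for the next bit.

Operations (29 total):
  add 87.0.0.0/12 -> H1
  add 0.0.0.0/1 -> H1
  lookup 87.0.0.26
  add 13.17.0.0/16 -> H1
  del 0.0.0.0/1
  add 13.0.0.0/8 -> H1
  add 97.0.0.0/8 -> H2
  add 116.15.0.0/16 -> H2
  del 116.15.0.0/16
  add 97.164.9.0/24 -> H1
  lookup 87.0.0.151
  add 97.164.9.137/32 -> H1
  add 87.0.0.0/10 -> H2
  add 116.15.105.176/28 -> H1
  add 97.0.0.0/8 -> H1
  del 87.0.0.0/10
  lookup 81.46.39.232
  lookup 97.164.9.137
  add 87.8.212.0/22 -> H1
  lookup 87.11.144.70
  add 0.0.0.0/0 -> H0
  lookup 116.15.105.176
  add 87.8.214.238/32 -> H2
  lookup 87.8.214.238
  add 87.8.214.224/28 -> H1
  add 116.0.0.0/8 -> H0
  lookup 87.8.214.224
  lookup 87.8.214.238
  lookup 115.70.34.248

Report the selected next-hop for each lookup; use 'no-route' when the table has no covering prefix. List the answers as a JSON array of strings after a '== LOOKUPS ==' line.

Trace:
  add 87.0.0.0/12 -> H1 at depth 12
  add 0.0.0.0/1 -> H1 at depth 1
  lookup 87.0.0.26: bits 010101110000 walk d0:-→d1:H1→d2:-→d3:-→d4:-→d5:-→d6:-→d7:-→d8:-→d9:-→d10:-→d11:-→d12:H1 -> H1
  add 13.17.0.0/16 -> H1 at depth 16
  del 0.0.0.0/1 (clear depth 1)
  add 13.0.0.0/8 -> H1 at depth 8
  add 97.0.0.0/8 -> H2 at depth 8
  add 116.15.0.0/16 -> H2 at depth 16
  del 116.15.0.0/16 (clear depth 16)
  add 97.164.9.0/24 -> H1 at depth 24
  lookup 87.0.0.151: bits 010101110000 walk d0:-→d1:-→d2:-→d3:-→d4:-→d5:-→d6:-→d7:-→d8:-→d9:-→d10:-→d11:-→d12:H1 -> H1
  add 97.164.9.137/32 -> H1 at depth 32
  add 87.0.0.0/10 -> H2 at depth 10
  add 116.15.105.176/28 -> H1 at depth 28
  add 97.0.0.0/8 -> H1 at depth 8
  del 87.0.0.0/10 (clear depth 10)
  lookup 81.46.39.232: bits 01010 walk d0:-→d1:-→d2:-→d3:-→d4:-→d5:- -> no-route
  lookup 97.164.9.137: bits 01100001101001000000100110001001 walk d0:-→d1:-→d2:-→d3:-→d4:-→d5:-→d6:-→d7:-→d8:H1→d9:-→d10:-→d11:-→d12:-→d13:-→d14:-→d15:-→d16:-→d17:-→d18:-→d19:-→d20:-→d21:-→d22:-→d23:-→d24:H1→d25:-→d26:-→d27:-→d28:-→d29:-→d30:-→d31:-→d32:H1 -> H1
  add 87.8.212.0/22 -> H1 at depth 22
  lookup 87.11.144.70: bits 01010111000010 walk d0:-→d1:-→d2:-→d3:-→d4:-→d5:-→d6:-→d7:-→d8:-→d9:-→d10:-→d11:-→d12:H1→d13:-→d14:- -> H1
  add 0.0.0.0/0 -> H0 at depth 0
  lookup 116.15.105.176: bits 0111010000001111011010011011 walk d0:H0→d1:-→d2:-→d3:-→d4:-→d5:-→d6:-→d7:-→d8:-→d9:-→d10:-→d11:-→d12:-→d13:-→d14:-→d15:-→d16:-→d17:-→d18:-→d19:-→d20:-→d21:-→d22:-→d23:-→d24:-→d25:-→d26:-→d27:-→d28:H1 -> H1
  add 87.8.214.238/32 -> H2 at depth 32
  lookup 87.8.214.238: bits 01010111000010001101011011101110 walk d0:H0→d1:-→d2:-→d3:-→d4:-→d5:-→d6:-→d7:-→d8:-→d9:-→d10:-→d11:-→d12:H1→d13:-→d14:-→d15:-→d16:-→d17:-→d18:-→d19:-→d20:-→d21:-→d22:H1→d23:-→d24:-→d25:-→d26:-→d27:-→d28:-→d29:-→d30:-→d31:-→d32:H2 -> H2
  add 87.8.214.224/28 -> H1 at depth 28
  add 116.0.0.0/8 -> H0 at depth 8
  lookup 87.8.214.224: bits 0101011100001000110101101110 walk d0:H0→d1:-→d2:-→d3:-→d4:-→d5:-→d6:-→d7:-→d8:-→d9:-→d10:-→d11:-→d12:H1→d13:-→d14:-→d15:-→d16:-→d17:-→d18:-→d19:-→d20:-→d21:-→d22:H1→d23:-→d24:-→d25:-→d26:-→d27:-→d28:H1 -> H1
  lookup 87.8.214.238: bits 01010111000010001101011011101110 walk d0:H0→d1:-→d2:-→d3:-→d4:-→d5:-→d6:-→d7:-→d8:-→d9:-→d10:-→d11:-→d12:H1→d13:-→d14:-→d15:-→d16:-→d17:-→d18:-→d19:-→d20:-→d21:-→d22:H1→d23:-→d24:-→d25:-→d26:-→d27:-→d28:H1→d29:-→d30:-→d31:-→d32:H2 -> H2
  lookup 115.70.34.248: bits 01110 walk d0:H0→d1:-→d2:-→d3:-→d4:-→d5:- -> H0

== LOOKUPS ==
["H1","H1","no-route","H1","H1","H1","H2","H1","H2","H0"]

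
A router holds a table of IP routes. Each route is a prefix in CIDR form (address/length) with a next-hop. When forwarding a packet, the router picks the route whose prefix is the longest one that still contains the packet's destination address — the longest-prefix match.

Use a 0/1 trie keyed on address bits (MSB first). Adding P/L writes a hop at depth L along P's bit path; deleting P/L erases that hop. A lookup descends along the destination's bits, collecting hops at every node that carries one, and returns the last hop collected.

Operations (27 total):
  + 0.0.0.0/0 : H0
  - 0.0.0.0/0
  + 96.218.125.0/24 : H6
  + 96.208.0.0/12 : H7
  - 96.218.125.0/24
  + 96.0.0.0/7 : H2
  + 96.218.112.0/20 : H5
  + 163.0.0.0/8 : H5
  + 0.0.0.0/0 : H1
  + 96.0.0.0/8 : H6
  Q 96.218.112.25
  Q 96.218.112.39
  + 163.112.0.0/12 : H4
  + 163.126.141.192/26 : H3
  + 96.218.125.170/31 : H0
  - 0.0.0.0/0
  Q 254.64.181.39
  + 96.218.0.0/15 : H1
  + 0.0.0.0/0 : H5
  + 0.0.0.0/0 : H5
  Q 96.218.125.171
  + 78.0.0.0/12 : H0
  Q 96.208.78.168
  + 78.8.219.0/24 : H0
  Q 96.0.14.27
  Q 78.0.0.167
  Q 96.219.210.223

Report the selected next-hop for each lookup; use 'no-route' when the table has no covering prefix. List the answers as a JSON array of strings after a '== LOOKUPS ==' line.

Apply in order:
  add 0.0.0.0/0 -> H0 at depth 0
  - 0.0.0.0/0 clear@0
  add 96.218.125.0/24 -> H6 at depth 24
  add 96.208.0.0/12 -> H7 at depth 12
  - 96.218.125.0/24 clear@24
  add 96.0.0.0/7 -> H2 at depth 7
  add 96.218.112.0/20 -> H5 at depth 20
  add 163.0.0.0/8 -> H5 at depth 8
  add 0.0.0.0/0 -> H1 at depth 0
  add 96.0.0.0/8 -> H6 at depth 8
  ? 96.218.112.25  path d0:H1→d1:-→d2:-→d3:-→d4:-→d5:-→d6:-→d7:H2→d8:H6→d9:-→d10:-→d11:-→d12:H7→d13:-→d14:-→d15:-→d16:-→d17:-→d18:-→d19:-→d20:H5  best=H5
  ? 96.218.112.39  path d0:H1→d1:-→d2:-→d3:-→d4:-→d5:-→d6:-→d7:H2→d8:H6→d9:-→d10:-→d11:-→d12:H7→d13:-→d14:-→d15:-→d16:-→d17:-→d18:-→d19:-→d20:H5  best=H5
  add 163.112.0.0/12 -> H4 at depth 12
  add 163.126.141.192/26 -> H3 at depth 26
  add 96.218.125.170/31 -> H0 at depth 31
  - 0.0.0.0/0 clear@0
  ? 254.64.181.39  path d0:-→d1:-  best=no-route
  add 96.218.0.0/15 -> H1 at depth 15
  add 0.0.0.0/0 -> H5 at depth 0
  add 0.0.0.0/0 -> H5 at depth 0
  ? 96.218.125.171  path d0:H5→d1:-→d2:-→d3:-→d4:-→d5:-→d6:-→d7:H2→d8:H6→d9:-→d10:-→d11:-→d12:H7→d13:-→d14:-→d15:H1→d16:-→d17:-→d18:-→d19:-→d20:H5→d21:-→d22:-→d23:-→d24:-→d25:-→d26:-→d27:-→d28:-→d29:-→d30:-→d31:H0  best=H0
  add 78.0.0.0/12 -> H0 at depth 12
  ? 96.208.78.168  path d0:H5→d1:-→d2:-→d3:-→d4:-→d5:-→d6:-→d7:H2→d8:H6→d9:-→d10:-→d11:-→d12:H7  best=H7
  add 78.8.219.0/24 -> H0 at depth 24
  ? 96.0.14.27  path d0:H5→d1:-→d2:-→d3:-→d4:-→d5:-→d6:-→d7:H2→d8:H6  best=H6
  ? 78.0.0.167  path d0:H5→d1:-→d2:-→d3:-→d4:-→d5:-→d6:-→d7:-→d8:-→d9:-→d10:-→d11:-→d12:H0  best=H0
  ? 96.219.210.223  path d0:H5→d1:-→d2:-→d3:-→d4:-→d5:-→d6:-→d7:H2→d8:H6→d9:-→d10:-→d11:-→d12:H7→d13:-→d14:-→d15:H1  best=H1

== LOOKUPS ==
["H5","H5","no-route","H0","H7","H6","H0","H1"]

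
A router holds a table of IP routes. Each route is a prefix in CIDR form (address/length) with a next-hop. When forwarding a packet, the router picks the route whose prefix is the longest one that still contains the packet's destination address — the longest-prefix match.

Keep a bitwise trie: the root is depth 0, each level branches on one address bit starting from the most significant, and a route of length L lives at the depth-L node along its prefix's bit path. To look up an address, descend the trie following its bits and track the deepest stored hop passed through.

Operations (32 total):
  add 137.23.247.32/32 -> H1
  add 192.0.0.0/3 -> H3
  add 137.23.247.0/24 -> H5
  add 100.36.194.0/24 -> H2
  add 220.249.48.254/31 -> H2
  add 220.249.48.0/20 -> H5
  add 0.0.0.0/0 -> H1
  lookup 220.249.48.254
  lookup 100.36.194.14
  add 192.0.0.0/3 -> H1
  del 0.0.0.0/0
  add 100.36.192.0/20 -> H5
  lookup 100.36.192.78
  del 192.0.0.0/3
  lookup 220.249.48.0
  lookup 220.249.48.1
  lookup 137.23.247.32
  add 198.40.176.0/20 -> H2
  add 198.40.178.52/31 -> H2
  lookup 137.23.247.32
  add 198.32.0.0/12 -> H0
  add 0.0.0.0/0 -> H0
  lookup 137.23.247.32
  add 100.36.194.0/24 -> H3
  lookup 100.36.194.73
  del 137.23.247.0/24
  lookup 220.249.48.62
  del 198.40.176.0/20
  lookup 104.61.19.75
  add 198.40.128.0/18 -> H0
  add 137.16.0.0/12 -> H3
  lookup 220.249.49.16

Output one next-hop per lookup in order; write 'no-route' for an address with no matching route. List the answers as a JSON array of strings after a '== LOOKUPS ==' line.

Process each operation:
  + 137.23.247.32/32 (H1) depth=32
  + 192.0.0.0/3 (H3) depth=3
  + 137.23.247.0/24 (H5) depth=24
  + 100.36.194.0/24 (H2) depth=24
  + 220.249.48.254/31 (H2) depth=31
  + 220.249.48.0/20 (H5) depth=20
  + 0.0.0.0/0 (H1) depth=0
  Q 220.249.48.254: descend 1101110011111001001100001111111 ; hops seen [H1,H3,H5,H2] ; pick H2
  Q 100.36.194.14: descend 011001000010010011000010 ; hops seen [H1,H2] ; pick H2
  + 192.0.0.0/3 (H1) depth=3
  - 0.0.0.0/0 clear@0
  + 100.36.192.0/20 (H5) depth=20
  Q 100.36.192.78: descend 0110010000100100110000 ; hops seen [H5] ; pick H5
  - 192.0.0.0/3 clear@3
  Q 220.249.48.0: descend 110111001111100100110000 ; hops seen [H5] ; pick H5
  Q 220.249.48.1: descend 110111001111100100110000 ; hops seen [H5] ; pick H5
  Q 137.23.247.32: descend 10001001000101111111011100100000 ; hops seen [H5,H1] ; pick H1
  + 198.40.176.0/20 (H2) depth=20
  + 198.40.178.52/31 (H2) depth=31
  Q 137.23.247.32: descend 10001001000101111111011100100000 ; hops seen [H5,H1] ; pick H1
  + 198.32.0.0/12 (H0) depth=12
  + 0.0.0.0/0 (H0) depth=0
  Q 137.23.247.32: descend 10001001000101111111011100100000 ; hops seen [H0,H5,H1] ; pick H1
  + 100.36.194.0/24 (H3) depth=24
  Q 100.36.194.73: descend 011001000010010011000010 ; hops seen [H0,H5,H3] ; pick H3
  - 137.23.247.0/24 clear@24
  Q 220.249.48.62: descend 110111001111100100110000 ; hops seen [H0,H5] ; pick H5
  - 198.40.176.0/20 clear@20
  Q 104.61.19.75: descend 0110 ; hops seen [H0] ; pick H0
  + 198.40.128.0/18 (H0) depth=18
  + 137.16.0.0/12 (H3) depth=12
  Q 220.249.49.16: descend 11011100111110010011000 ; hops seen [H0,H5] ; pick H5

== LOOKUPS ==
["H2","H2","H5","H5","H5","H1","H1","H1","H3","H5","H0","H5"]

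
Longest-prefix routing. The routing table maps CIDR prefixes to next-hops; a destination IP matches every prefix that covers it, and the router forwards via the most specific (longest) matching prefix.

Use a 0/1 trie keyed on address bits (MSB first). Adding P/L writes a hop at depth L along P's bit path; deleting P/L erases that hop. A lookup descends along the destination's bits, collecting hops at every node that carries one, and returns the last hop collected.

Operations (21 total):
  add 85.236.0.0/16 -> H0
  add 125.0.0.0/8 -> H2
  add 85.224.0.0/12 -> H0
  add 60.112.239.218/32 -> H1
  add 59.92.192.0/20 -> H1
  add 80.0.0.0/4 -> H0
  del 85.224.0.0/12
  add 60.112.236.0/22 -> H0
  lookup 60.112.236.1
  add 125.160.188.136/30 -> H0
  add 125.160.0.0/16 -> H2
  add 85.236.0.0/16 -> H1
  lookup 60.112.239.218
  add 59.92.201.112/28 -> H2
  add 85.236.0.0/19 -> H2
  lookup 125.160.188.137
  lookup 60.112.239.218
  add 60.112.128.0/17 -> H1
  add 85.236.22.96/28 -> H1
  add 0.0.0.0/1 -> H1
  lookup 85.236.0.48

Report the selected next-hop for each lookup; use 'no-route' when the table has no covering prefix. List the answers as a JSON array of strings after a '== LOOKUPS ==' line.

Apply in order:
  + 85.236.0.0/16 (H0) depth=16
  + 125.0.0.0/8 (H2) depth=8
  + 85.224.0.0/12 (H0) depth=12
  + 60.112.239.218/32 (H1) depth=32
  + 59.92.192.0/20 (H1) depth=20
  + 80.0.0.0/4 (H0) depth=4
  del 85.224.0.0/12 (clear depth 12)
  + 60.112.236.0/22 (H0) depth=22
  Q 60.112.236.1: descend 0011110001110000111011 ; hops seen [H0] ; pick H0
  + 125.160.188.136/30 (H0) depth=30
  + 125.160.0.0/16 (H2) depth=16
  + 85.236.0.0/16 (H1) depth=16
  Q 60.112.239.218: descend 00111100011100001110111111011010 ; hops seen [H0,H1] ; pick H1
  + 59.92.201.112/28 (H2) depth=28
  + 85.236.0.0/19 (H2) depth=19
  Q 125.160.188.137: descend 011111011010000010111100100010 ; hops seen [H2,H2,H0] ; pick H0
  Q 60.112.239.218: descend 00111100011100001110111111011010 ; hops seen [H0,H1] ; pick H1
  + 60.112.128.0/17 (H1) depth=17
  + 85.236.22.96/28 (H1) depth=28
  + 0.0.0.0/1 (H1) depth=1
  Q 85.236.0.48: descend 0101010111101100000 ; hops seen [H1,H0,H1,H2] ; pick H2

== LOOKUPS ==
["H0","H1","H0","H1","H2"]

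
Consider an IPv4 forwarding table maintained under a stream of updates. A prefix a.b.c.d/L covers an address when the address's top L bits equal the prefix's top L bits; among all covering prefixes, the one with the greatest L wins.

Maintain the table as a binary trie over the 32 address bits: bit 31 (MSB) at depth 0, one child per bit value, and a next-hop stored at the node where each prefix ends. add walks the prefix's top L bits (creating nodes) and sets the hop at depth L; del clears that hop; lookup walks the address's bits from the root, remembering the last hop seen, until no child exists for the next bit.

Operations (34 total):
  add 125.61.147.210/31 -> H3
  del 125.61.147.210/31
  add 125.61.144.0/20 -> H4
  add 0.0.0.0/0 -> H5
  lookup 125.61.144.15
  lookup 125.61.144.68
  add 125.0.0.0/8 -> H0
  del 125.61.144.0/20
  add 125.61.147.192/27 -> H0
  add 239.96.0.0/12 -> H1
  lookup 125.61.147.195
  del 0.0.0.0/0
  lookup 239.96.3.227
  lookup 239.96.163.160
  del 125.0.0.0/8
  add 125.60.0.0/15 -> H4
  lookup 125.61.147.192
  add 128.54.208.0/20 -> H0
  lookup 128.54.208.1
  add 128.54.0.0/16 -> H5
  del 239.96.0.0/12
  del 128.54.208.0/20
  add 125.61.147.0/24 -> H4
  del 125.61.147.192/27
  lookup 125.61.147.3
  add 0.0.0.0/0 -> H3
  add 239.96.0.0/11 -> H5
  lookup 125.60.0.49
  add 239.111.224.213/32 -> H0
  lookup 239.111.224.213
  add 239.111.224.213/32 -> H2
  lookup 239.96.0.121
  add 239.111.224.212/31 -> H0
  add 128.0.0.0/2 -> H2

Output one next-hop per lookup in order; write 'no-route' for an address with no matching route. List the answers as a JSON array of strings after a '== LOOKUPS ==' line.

Trace:
  + 125.61.147.210/31 (H3) depth=31
  del 125.61.147.210/31 (clear depth 31)
  + 125.61.144.0/20 (H4) depth=20
  + 0.0.0.0/0 (H5) depth=0
  lookup 125.61.144.15: bits 0111110100111101100100 walk d0:H5→d1:-→d2:-→d3:-→d4:-→d5:-→d6:-→d7:-→d8:-→d9:-→d10:-→d11:-→d12:-→d13:-→d14:-→d15:-→d16:-→d17:-→d18:-→d19:-→d20:H4→d21:-→d22:- -> H4
  lookup 125.61.144.68: bits 0111110100111101100100 walk d0:H5→d1:-→d2:-→d3:-→d4:-→d5:-→d6:-→d7:-→d8:-→d9:-→d10:-→d11:-→d12:-→d13:-→d14:-→d15:-→d16:-→d17:-→d18:-→d19:-→d20:H4→d21:-→d22:- -> H4
  + 125.0.0.0/8 (H0) depth=8
  del 125.61.144.0/20 (clear depth 20)
  + 125.61.147.192/27 (H0) depth=27
  + 239.96.0.0/12 (H1) depth=12
  lookup 125.61.147.195: bits 011111010011110110010011110 walk d0:H5→d1:-→d2:-→d3:-→d4:-→d5:-→d6:-→d7:-→d8:H0→d9:-→d10:-→d11:-→d12:-→d13:-→d14:-→d15:-→d16:-→d17:-→d18:-→d19:-→d20:-→d21:-→d22:-→d23:-→d24:-→d25:-→d26:-→d27:H0 -> H0
  del 0.0.0.0/0 (clear depth 0)
  lookup 239.96.3.227: bits 111011110110 walk d0:-→d1:-→d2:-→d3:-→d4:-→d5:-→d6:-→d7:-→d8:-→d9:-→d10:-→d11:-→d12:H1 -> H1
  lookup 239.96.163.160: bits 111011110110 walk d0:-→d1:-→d2:-→d3:-→d4:-→d5:-→d6:-→d7:-→d8:-→d9:-→d10:-→d11:-→d12:H1 -> H1
  del 125.0.0.0/8 (clear depth 8)
  + 125.60.0.0/15 (H4) depth=15
  lookup 125.61.147.192: bits 011111010011110110010011110 walk d0:-→d1:-→d2:-→d3:-→d4:-→d5:-→d6:-→d7:-→d8:-→d9:-→d10:-→d11:-→d12:-→d13:-→d14:-→d15:H4→d16:-→d17:-→d18:-→d19:-→d20:-→d21:-→d22:-→d23:-→d24:-→d25:-→d26:-→d27:H0 -> H0
  + 128.54.208.0/20 (H0) depth=20
  lookup 128.54.208.1: bits 10000000001101101101 walk d0:-→d1:-→d2:-→d3:-→d4:-→d5:-→d6:-→d7:-→d8:-→d9:-→d10:-→d11:-→d12:-→d13:-→d14:-→d15:-→d16:-→d17:-→d18:-→d19:-→d20:H0 -> H0
  + 128.54.0.0/16 (H5) depth=16
  del 239.96.0.0/12 (clear depth 12)
  del 128.54.208.0/20 (clear depth 20)
  + 125.61.147.0/24 (H4) depth=24
  del 125.61.147.192/27 (clear depth 27)
  lookup 125.61.147.3: bits 011111010011110110010011 walk d0:-→d1:-→d2:-→d3:-→d4:-→d5:-→d6:-→d7:-→d8:-→d9:-→d10:-→d11:-→d12:-→d13:-→d14:-→d15:H4→d16:-→d17:-→d18:-→d19:-→d20:-→d21:-→d22:-→d23:-→d24:H4 -> H4
  + 0.0.0.0/0 (H3) depth=0
  + 239.96.0.0/11 (H5) depth=11
  lookup 125.60.0.49: bits 011111010011110 walk d0:H3→d1:-→d2:-→d3:-→d4:-→d5:-→d6:-→d7:-→d8:-→d9:-→d10:-→d11:-→d12:-→d13:-→d14:-→d15:H4 -> H4
  + 239.111.224.213/32 (H0) depth=32
  lookup 239.111.224.213: bits 11101111011011111110000011010101 walk d0:H3→d1:-→d2:-→d3:-→d4:-→d5:-→d6:-→d7:-→d8:-→d9:-→d10:-→d11:H5→d12:-→d13:-→d14:-→d15:-→d16:-→d17:-→d18:-→d19:-→d20:-→d21:-→d22:-→d23:-→d24:-→d25:-→d26:-→d27:-→d28:-→d29:-→d30:-→d31:-→d32:H0 -> H0
  + 239.111.224.213/32 (H2) depth=32
  lookup 239.96.0.121: bits 111011110110 walk d0:H3→d1:-→d2:-→d3:-→d4:-→d5:-→d6:-→d7:-→d8:-→d9:-→d10:-→d11:H5→d12:- -> H5
  + 239.111.224.212/31 (H0) depth=31
  + 128.0.0.0/2 (H2) depth=2

== LOOKUPS ==
["H4","H4","H0","H1","H1","H0","H0","H4","H4","H0","H5"]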